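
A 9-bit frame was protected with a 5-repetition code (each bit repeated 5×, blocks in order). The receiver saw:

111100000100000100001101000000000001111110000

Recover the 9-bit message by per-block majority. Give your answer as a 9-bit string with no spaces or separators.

100010010

Block 1 (11110): 4 ones → 1
Block 2 (00001): 1 one → 0
Block 3 (00000): 0 ones → 0
Block 4 (10000): 1 one → 0
Block 5 (11010): 3 ones → 1
Block 6 (00000): 0 ones → 0
Block 7 (00000): 0 ones → 0
Block 8 (11111): 5 ones → 1
Block 9 (10000): 1 one → 0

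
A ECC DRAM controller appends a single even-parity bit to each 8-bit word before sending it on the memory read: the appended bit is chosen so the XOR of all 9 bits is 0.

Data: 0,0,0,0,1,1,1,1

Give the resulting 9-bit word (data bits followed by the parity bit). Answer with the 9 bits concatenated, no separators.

000011110

XOR of the 8 data bits: 0⊕0⊕0⊕0⊕1⊕1⊕1⊕1 = 0
Parity bit = 0 (so all 9 bits XOR to 0).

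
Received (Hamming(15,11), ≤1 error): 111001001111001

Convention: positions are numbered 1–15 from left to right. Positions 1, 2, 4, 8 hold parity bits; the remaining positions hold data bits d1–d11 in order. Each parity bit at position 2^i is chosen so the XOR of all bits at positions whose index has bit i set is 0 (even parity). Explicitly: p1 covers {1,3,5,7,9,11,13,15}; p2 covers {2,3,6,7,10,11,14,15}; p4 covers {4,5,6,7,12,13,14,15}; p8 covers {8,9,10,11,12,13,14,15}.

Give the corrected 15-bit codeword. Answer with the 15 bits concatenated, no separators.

111001001111101

s1 (pos 1,3,5,7,9,11,13,15): 1⊕1⊕0⊕0⊕1⊕1⊕0⊕1 = 1
s2 (pos 2,3,6,7,10,11,14,15): 1⊕1⊕1⊕0⊕1⊕1⊕0⊕1 = 0
s4 (pos 4,5,6,7,12,13,14,15): 0⊕0⊕1⊕0⊕1⊕0⊕0⊕1 = 1
s8 (pos 8,9,10,11,12,13,14,15): 0⊕1⊕1⊕1⊕1⊕0⊕0⊕1 = 1
Syndrome s8…s1 = 1101 → error at position 13.
Flip position 13: 111001001111001 → 111001001111101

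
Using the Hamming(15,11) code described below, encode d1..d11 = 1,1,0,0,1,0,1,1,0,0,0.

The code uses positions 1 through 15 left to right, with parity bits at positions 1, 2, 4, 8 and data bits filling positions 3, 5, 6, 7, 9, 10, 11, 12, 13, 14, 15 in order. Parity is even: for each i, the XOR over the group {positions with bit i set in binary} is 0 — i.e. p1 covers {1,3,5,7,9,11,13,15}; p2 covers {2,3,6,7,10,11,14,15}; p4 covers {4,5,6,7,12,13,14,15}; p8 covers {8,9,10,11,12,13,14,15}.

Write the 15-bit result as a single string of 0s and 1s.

Place data at non-parity positions: p1 p2 1 p4 1 0 0 p8 1 0 1 1 0 0 0
p1 (pos 1,3,5,7,9,11,13,15): XOR of data positions = 1⊕1⊕0⊕1⊕1⊕0⊕0 = 0
p2 (pos 2,3,6,7,10,11,14,15): XOR of data positions = 1⊕0⊕0⊕0⊕1⊕0⊕0 = 0
p4 (pos 4,5,6,7,12,13,14,15): XOR of data positions = 1⊕0⊕0⊕1⊕0⊕0⊕0 = 0
p8 (pos 8,9,10,11,12,13,14,15): XOR of data positions = 1⊕0⊕1⊕1⊕0⊕0⊕0 = 1
Codeword: 001010011011000

001010011011000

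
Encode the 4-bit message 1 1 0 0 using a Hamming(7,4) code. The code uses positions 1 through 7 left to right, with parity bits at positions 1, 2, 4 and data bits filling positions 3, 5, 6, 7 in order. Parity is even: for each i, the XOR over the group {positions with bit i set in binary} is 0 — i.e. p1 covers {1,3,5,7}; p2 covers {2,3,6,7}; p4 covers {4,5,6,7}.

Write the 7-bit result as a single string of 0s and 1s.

0111100

Place data at non-parity positions: p1 p2 1 p4 1 0 0
p1 (pos 1,3,5,7): XOR of data positions = 1⊕1⊕0 = 0
p2 (pos 2,3,6,7): XOR of data positions = 1⊕0⊕0 = 1
p4 (pos 4,5,6,7): XOR of data positions = 1⊕0⊕0 = 1
Codeword: 0111100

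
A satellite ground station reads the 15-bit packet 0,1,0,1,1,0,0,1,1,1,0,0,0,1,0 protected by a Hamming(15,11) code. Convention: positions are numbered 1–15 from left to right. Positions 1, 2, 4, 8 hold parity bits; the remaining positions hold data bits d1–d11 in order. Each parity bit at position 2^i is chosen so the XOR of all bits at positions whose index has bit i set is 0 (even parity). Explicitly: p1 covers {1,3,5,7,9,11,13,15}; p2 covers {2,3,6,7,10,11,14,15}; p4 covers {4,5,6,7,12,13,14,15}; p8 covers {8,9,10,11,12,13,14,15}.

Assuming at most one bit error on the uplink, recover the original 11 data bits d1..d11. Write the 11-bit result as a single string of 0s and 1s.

01101100010

s1 (pos 1,3,5,7,9,11,13,15): 0⊕0⊕1⊕0⊕1⊕0⊕0⊕0 = 0
s2 (pos 2,3,6,7,10,11,14,15): 1⊕0⊕0⊕0⊕1⊕0⊕1⊕0 = 1
s4 (pos 4,5,6,7,12,13,14,15): 1⊕1⊕0⊕0⊕0⊕0⊕1⊕0 = 1
s8 (pos 8,9,10,11,12,13,14,15): 1⊕1⊕1⊕0⊕0⊕0⊕1⊕0 = 0
Syndrome s8…s1 = 0110 → error at position 6.
Flip position 6: 010110011100010 → 010111011100010
Read data bits from positions 3,5,6,7,9,10,11,12,13,14,15: 01101100010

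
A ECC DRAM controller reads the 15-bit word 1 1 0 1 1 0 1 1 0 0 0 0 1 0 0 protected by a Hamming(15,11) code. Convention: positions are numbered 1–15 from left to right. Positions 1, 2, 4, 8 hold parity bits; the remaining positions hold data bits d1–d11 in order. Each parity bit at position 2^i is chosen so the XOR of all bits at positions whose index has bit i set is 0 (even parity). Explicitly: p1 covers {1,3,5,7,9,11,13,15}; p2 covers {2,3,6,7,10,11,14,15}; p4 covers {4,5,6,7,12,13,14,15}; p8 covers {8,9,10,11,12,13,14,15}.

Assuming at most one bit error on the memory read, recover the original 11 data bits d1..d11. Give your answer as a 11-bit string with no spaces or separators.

01010000100

s1 (pos 1,3,5,7,9,11,13,15): 1⊕0⊕1⊕1⊕0⊕0⊕1⊕0 = 0
s2 (pos 2,3,6,7,10,11,14,15): 1⊕0⊕0⊕1⊕0⊕0⊕0⊕0 = 0
s4 (pos 4,5,6,7,12,13,14,15): 1⊕1⊕0⊕1⊕0⊕1⊕0⊕0 = 0
s8 (pos 8,9,10,11,12,13,14,15): 1⊕0⊕0⊕0⊕0⊕1⊕0⊕0 = 0
Syndrome s8…s1 = 0000 → no error.
Read data bits from positions 3,5,6,7,9,10,11,12,13,14,15: 01010000100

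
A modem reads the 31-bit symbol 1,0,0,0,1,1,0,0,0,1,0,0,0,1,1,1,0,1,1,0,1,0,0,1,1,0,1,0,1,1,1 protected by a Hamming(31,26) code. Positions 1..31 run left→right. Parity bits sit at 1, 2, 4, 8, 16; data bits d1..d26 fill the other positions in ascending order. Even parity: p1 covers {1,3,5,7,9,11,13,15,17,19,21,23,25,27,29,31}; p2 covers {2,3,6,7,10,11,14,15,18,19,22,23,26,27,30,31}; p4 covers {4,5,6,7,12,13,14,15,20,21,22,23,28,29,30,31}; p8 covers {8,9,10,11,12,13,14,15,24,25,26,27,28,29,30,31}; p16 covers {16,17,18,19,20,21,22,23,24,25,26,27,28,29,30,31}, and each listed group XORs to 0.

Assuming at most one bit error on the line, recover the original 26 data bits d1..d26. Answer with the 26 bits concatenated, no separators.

01100110011011010011010111

s1 (pos 1,3,5,7,9,11,13,15,17,19,21,23,25,27,29,31): 1⊕0⊕1⊕0⊕0⊕0⊕0⊕1⊕0⊕1⊕1⊕0⊕1⊕1⊕1⊕1 = 1
s2 (pos 2,3,6,7,10,11,14,15,18,19,22,23,26,27,30,31): 0⊕0⊕1⊕0⊕1⊕0⊕1⊕1⊕1⊕1⊕0⊕0⊕0⊕1⊕1⊕1 = 1
s4 (pos 4,5,6,7,12,13,14,15,20,21,22,23,28,29,30,31): 0⊕1⊕1⊕0⊕0⊕0⊕1⊕1⊕0⊕1⊕0⊕0⊕0⊕1⊕1⊕1 = 0
s8 (pos 8,9,10,11,12,13,14,15,24,25,26,27,28,29,30,31): 0⊕0⊕1⊕0⊕0⊕0⊕1⊕1⊕1⊕1⊕0⊕1⊕0⊕1⊕1⊕1 = 1
s16 (pos 16,17,18,19,20,21,22,23,24,25,26,27,28,29,30,31): 1⊕0⊕1⊕1⊕0⊕1⊕0⊕0⊕1⊕1⊕0⊕1⊕0⊕1⊕1⊕1 = 0
Syndrome s16…s1 = 01011 → error at position 11.
Flip position 11: 1000110001000111011010011010111 → 1000110001100111011010011010111
Read data bits from positions 3,5,6,7,9,10,11,12,13,14,15,17,18,19,20,21,22,23,24,25,26,27,28,29,30,31: 01100110011011010011010111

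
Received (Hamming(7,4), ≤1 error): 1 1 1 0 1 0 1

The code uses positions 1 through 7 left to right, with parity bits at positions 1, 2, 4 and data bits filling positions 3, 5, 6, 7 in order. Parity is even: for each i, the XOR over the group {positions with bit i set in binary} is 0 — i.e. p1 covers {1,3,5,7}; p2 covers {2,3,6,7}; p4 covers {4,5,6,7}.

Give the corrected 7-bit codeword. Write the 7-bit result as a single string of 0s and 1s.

s1 (pos 1,3,5,7): 1⊕1⊕1⊕1 = 0
s2 (pos 2,3,6,7): 1⊕1⊕0⊕1 = 1
s4 (pos 4,5,6,7): 0⊕1⊕0⊕1 = 0
Syndrome s4…s1 = 010 → error at position 2.
Flip position 2: 1110101 → 1010101

1010101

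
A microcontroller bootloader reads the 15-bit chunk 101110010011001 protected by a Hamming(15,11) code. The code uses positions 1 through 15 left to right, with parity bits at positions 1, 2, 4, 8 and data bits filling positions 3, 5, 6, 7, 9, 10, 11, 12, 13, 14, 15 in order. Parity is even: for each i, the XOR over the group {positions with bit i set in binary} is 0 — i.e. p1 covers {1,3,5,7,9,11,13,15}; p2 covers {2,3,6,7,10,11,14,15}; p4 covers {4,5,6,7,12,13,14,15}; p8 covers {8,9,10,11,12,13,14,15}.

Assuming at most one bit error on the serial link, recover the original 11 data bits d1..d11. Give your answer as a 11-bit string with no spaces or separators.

s1 (pos 1,3,5,7,9,11,13,15): 1⊕1⊕1⊕0⊕0⊕1⊕0⊕1 = 1
s2 (pos 2,3,6,7,10,11,14,15): 0⊕1⊕0⊕0⊕0⊕1⊕0⊕1 = 1
s4 (pos 4,5,6,7,12,13,14,15): 1⊕1⊕0⊕0⊕1⊕0⊕0⊕1 = 0
s8 (pos 8,9,10,11,12,13,14,15): 1⊕0⊕0⊕1⊕1⊕0⊕0⊕1 = 0
Syndrome s8…s1 = 0011 → error at position 3.
Flip position 3: 101110010011001 → 100110010011001
Read data bits from positions 3,5,6,7,9,10,11,12,13,14,15: 01000011001

01000011001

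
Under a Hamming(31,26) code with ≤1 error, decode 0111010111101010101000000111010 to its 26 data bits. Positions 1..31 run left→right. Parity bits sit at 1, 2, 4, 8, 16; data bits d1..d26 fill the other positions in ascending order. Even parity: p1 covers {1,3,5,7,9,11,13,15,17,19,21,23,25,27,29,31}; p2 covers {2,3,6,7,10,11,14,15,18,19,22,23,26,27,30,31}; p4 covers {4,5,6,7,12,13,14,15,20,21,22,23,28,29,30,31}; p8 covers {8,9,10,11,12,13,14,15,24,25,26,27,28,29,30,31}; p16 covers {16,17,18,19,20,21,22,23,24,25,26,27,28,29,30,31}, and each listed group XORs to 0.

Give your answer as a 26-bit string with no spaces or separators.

10101110101101000000111010

s1 (pos 1,3,5,7,9,11,13,15,17,19,21,23,25,27,29,31): 0⊕1⊕0⊕0⊕1⊕1⊕1⊕1⊕1⊕1⊕0⊕0⊕0⊕1⊕0⊕0 = 0
s2 (pos 2,3,6,7,10,11,14,15,18,19,22,23,26,27,30,31): 1⊕1⊕1⊕0⊕1⊕1⊕0⊕1⊕0⊕1⊕0⊕0⊕1⊕1⊕1⊕0 = 0
s4 (pos 4,5,6,7,12,13,14,15,20,21,22,23,28,29,30,31): 1⊕0⊕1⊕0⊕0⊕1⊕0⊕1⊕0⊕0⊕0⊕0⊕1⊕0⊕1⊕0 = 0
s8 (pos 8,9,10,11,12,13,14,15,24,25,26,27,28,29,30,31): 1⊕1⊕1⊕1⊕0⊕1⊕0⊕1⊕0⊕0⊕1⊕1⊕1⊕0⊕1⊕0 = 0
s16 (pos 16,17,18,19,20,21,22,23,24,25,26,27,28,29,30,31): 0⊕1⊕0⊕1⊕0⊕0⊕0⊕0⊕0⊕0⊕1⊕1⊕1⊕0⊕1⊕0 = 0
Syndrome s16…s1 = 00000 → no error.
Read data bits from positions 3,5,6,7,9,10,11,12,13,14,15,17,18,19,20,21,22,23,24,25,26,27,28,29,30,31: 10101110101101000000111010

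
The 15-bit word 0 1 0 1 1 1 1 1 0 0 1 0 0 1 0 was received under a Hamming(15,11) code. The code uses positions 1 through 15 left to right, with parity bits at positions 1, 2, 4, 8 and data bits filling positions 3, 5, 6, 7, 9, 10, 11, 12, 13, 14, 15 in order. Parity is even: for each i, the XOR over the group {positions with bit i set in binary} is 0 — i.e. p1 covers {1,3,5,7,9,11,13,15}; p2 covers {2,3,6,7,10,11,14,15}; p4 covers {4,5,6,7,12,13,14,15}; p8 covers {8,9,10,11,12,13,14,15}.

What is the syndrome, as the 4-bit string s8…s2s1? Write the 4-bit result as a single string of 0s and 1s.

s1 (pos 1,3,5,7,9,11,13,15): 0⊕0⊕1⊕1⊕0⊕1⊕0⊕0 = 1
s2 (pos 2,3,6,7,10,11,14,15): 1⊕0⊕1⊕1⊕0⊕1⊕1⊕0 = 1
s4 (pos 4,5,6,7,12,13,14,15): 1⊕1⊕1⊕1⊕0⊕0⊕1⊕0 = 1
s8 (pos 8,9,10,11,12,13,14,15): 1⊕0⊕0⊕1⊕0⊕0⊕1⊕0 = 1
Syndrome s8…s1 = 1111 → error at position 15.

1111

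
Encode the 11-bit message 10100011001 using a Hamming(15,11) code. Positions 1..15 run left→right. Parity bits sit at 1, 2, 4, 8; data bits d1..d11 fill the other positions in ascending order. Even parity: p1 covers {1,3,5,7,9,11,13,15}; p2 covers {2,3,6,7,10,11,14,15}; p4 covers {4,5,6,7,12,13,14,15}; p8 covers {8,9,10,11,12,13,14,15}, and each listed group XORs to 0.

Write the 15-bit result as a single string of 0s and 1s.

Place data at non-parity positions: p1 p2 1 p4 0 1 0 p8 0 0 1 1 0 0 1
p1 (pos 1,3,5,7,9,11,13,15): XOR of data positions = 1⊕0⊕0⊕0⊕1⊕0⊕1 = 1
p2 (pos 2,3,6,7,10,11,14,15): XOR of data positions = 1⊕1⊕0⊕0⊕1⊕0⊕1 = 0
p4 (pos 4,5,6,7,12,13,14,15): XOR of data positions = 0⊕1⊕0⊕1⊕0⊕0⊕1 = 1
p8 (pos 8,9,10,11,12,13,14,15): XOR of data positions = 0⊕0⊕1⊕1⊕0⊕0⊕1 = 1
Codeword: 101101010011001

101101010011001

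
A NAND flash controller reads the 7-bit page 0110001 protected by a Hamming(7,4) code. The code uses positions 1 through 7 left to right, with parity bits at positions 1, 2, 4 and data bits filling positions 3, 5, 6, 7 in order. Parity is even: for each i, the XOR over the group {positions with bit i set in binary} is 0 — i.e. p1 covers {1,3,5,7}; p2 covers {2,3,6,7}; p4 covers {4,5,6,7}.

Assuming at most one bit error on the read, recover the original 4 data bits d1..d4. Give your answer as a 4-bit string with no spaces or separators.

s1 (pos 1,3,5,7): 0⊕1⊕0⊕1 = 0
s2 (pos 2,3,6,7): 1⊕1⊕0⊕1 = 1
s4 (pos 4,5,6,7): 0⊕0⊕0⊕1 = 1
Syndrome s4…s1 = 110 → error at position 6.
Flip position 6: 0110001 → 0110011
Read data bits from positions 3,5,6,7: 1011

1011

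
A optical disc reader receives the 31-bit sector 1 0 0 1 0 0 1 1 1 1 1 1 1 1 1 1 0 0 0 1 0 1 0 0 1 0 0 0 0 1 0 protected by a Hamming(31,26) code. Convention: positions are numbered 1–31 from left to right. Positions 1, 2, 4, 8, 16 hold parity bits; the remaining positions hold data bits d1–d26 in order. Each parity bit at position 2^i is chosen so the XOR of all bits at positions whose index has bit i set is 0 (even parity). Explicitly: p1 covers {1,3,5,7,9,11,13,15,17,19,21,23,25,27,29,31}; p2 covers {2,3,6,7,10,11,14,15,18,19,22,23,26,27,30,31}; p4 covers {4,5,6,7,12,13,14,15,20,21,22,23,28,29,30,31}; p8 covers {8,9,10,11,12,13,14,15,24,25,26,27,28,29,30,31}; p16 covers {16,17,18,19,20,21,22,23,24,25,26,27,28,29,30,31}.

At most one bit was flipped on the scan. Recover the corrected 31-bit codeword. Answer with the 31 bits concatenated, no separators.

1001001111111111000101101000010

s1 (pos 1,3,5,7,9,11,13,15,17,19,21,23,25,27,29,31): 1⊕0⊕0⊕1⊕1⊕1⊕1⊕1⊕0⊕0⊕0⊕0⊕1⊕0⊕0⊕0 = 1
s2 (pos 2,3,6,7,10,11,14,15,18,19,22,23,26,27,30,31): 0⊕0⊕0⊕1⊕1⊕1⊕1⊕1⊕0⊕0⊕1⊕0⊕0⊕0⊕1⊕0 = 1
s4 (pos 4,5,6,7,12,13,14,15,20,21,22,23,28,29,30,31): 1⊕0⊕0⊕1⊕1⊕1⊕1⊕1⊕1⊕0⊕1⊕0⊕0⊕0⊕1⊕0 = 1
s8 (pos 8,9,10,11,12,13,14,15,24,25,26,27,28,29,30,31): 1⊕1⊕1⊕1⊕1⊕1⊕1⊕1⊕0⊕1⊕0⊕0⊕0⊕0⊕1⊕0 = 0
s16 (pos 16,17,18,19,20,21,22,23,24,25,26,27,28,29,30,31): 1⊕0⊕0⊕0⊕1⊕0⊕1⊕0⊕0⊕1⊕0⊕0⊕0⊕0⊕1⊕0 = 1
Syndrome s16…s1 = 10111 → error at position 23.
Flip position 23: 1001001111111111000101001000010 → 1001001111111111000101101000010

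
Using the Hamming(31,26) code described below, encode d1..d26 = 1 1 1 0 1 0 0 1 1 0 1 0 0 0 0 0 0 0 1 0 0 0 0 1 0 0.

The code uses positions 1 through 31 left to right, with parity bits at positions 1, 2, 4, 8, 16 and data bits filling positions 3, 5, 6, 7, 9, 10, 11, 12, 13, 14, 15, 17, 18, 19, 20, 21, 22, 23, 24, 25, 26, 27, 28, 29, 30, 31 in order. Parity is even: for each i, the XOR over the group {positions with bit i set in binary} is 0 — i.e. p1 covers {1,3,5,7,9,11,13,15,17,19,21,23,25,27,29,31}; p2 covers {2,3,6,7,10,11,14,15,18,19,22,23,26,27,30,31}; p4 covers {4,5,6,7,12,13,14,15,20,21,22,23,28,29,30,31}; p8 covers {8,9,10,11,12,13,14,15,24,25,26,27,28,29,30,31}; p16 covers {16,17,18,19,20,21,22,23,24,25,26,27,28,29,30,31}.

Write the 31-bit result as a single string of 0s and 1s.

Place data at non-parity positions: p1 p2 1 p4 1 1 0 p8 1 0 0 1 1 0 1 p16 0 0 0 0 0 0 0 1 0 0 0 0 1 0 0
p1 (pos 1,3,5,7,9,11,13,15,17,19,21,23,25,27,29,31): XOR of data positions = 1⊕1⊕0⊕1⊕0⊕1⊕1⊕0⊕0⊕0⊕0⊕0⊕0⊕1⊕0 = 0
p2 (pos 2,3,6,7,10,11,14,15,18,19,22,23,26,27,30,31): XOR of data positions = 1⊕1⊕0⊕0⊕0⊕0⊕1⊕0⊕0⊕0⊕0⊕0⊕0⊕0⊕0 = 1
p4 (pos 4,5,6,7,12,13,14,15,20,21,22,23,28,29,30,31): XOR of data positions = 1⊕1⊕0⊕1⊕1⊕0⊕1⊕0⊕0⊕0⊕0⊕0⊕1⊕0⊕0 = 0
p8 (pos 8,9,10,11,12,13,14,15,24,25,26,27,28,29,30,31): XOR of data positions = 1⊕0⊕0⊕1⊕1⊕0⊕1⊕1⊕0⊕0⊕0⊕0⊕1⊕0⊕0 = 0
p16 (pos 16,17,18,19,20,21,22,23,24,25,26,27,28,29,30,31): XOR of data positions = 0⊕0⊕0⊕0⊕0⊕0⊕0⊕1⊕0⊕0⊕0⊕0⊕1⊕0⊕0 = 0
Codeword: 0110110010011010000000010000100

0110110010011010000000010000100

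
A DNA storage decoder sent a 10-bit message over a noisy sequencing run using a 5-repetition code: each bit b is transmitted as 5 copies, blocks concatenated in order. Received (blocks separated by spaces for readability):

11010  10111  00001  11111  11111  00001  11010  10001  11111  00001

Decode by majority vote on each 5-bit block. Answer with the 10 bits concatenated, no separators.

Block 1 (11010): 3 ones → 1
Block 2 (10111): 4 ones → 1
Block 3 (00001): 1 one → 0
Block 4 (11111): 5 ones → 1
Block 5 (11111): 5 ones → 1
Block 6 (00001): 1 one → 0
Block 7 (11010): 3 ones → 1
Block 8 (10001): 2 ones → 0
Block 9 (11111): 5 ones → 1
Block 10 (00001): 1 one → 0

1101101010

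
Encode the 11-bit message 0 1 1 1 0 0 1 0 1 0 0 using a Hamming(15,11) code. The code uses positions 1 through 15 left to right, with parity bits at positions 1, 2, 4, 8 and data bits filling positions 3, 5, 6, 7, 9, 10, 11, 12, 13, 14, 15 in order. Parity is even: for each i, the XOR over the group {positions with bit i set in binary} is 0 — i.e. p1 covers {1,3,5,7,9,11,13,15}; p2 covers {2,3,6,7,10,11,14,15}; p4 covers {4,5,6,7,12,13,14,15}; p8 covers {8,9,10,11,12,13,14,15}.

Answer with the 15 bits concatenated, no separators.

010011100010100

Place data at non-parity positions: p1 p2 0 p4 1 1 1 p8 0 0 1 0 1 0 0
p1 (pos 1,3,5,7,9,11,13,15): XOR of data positions = 0⊕1⊕1⊕0⊕1⊕1⊕0 = 0
p2 (pos 2,3,6,7,10,11,14,15): XOR of data positions = 0⊕1⊕1⊕0⊕1⊕0⊕0 = 1
p4 (pos 4,5,6,7,12,13,14,15): XOR of data positions = 1⊕1⊕1⊕0⊕1⊕0⊕0 = 0
p8 (pos 8,9,10,11,12,13,14,15): XOR of data positions = 0⊕0⊕1⊕0⊕1⊕0⊕0 = 0
Codeword: 010011100010100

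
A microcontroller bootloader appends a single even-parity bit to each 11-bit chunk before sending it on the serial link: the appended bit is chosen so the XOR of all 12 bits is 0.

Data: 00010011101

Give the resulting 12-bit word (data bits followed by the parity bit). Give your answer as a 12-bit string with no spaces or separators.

000100111011

XOR of the 11 data bits: 0⊕0⊕0⊕1⊕0⊕0⊕1⊕1⊕1⊕0⊕1 = 1
Parity bit = 1 (so all 12 bits XOR to 0).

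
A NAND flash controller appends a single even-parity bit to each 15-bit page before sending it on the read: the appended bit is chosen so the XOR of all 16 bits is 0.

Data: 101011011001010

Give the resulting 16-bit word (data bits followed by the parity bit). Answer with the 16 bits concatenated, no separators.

XOR of the 15 data bits: 1⊕0⊕1⊕0⊕1⊕1⊕0⊕1⊕1⊕0⊕0⊕1⊕0⊕1⊕0 = 0
Parity bit = 0 (so all 16 bits XOR to 0).

1010110110010100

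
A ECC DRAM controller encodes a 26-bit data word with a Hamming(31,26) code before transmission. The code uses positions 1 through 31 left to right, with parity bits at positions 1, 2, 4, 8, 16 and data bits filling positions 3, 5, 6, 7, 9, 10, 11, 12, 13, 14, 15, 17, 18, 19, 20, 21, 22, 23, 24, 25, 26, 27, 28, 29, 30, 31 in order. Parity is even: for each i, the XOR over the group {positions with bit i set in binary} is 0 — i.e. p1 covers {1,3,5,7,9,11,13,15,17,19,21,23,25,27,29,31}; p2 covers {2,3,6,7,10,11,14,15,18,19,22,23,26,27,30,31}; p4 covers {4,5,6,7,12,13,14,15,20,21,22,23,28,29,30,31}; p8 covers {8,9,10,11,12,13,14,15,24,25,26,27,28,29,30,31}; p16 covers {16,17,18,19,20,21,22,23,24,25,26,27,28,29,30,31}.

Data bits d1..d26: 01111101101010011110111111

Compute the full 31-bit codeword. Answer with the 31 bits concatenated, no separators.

Place data at non-parity positions: p1 p2 0 p4 1 1 1 p8 1 1 0 1 1 0 1 p16 0 1 0 0 1 1 1 1 0 1 1 1 1 1 1
p1 (pos 1,3,5,7,9,11,13,15,17,19,21,23,25,27,29,31): XOR of data positions = 0⊕1⊕1⊕1⊕0⊕1⊕1⊕0⊕0⊕1⊕1⊕0⊕1⊕1⊕1 = 0
p2 (pos 2,3,6,7,10,11,14,15,18,19,22,23,26,27,30,31): XOR of data positions = 0⊕1⊕1⊕1⊕0⊕0⊕1⊕1⊕0⊕1⊕1⊕1⊕1⊕1⊕1 = 1
p4 (pos 4,5,6,7,12,13,14,15,20,21,22,23,28,29,30,31): XOR of data positions = 1⊕1⊕1⊕1⊕1⊕0⊕1⊕0⊕1⊕1⊕1⊕1⊕1⊕1⊕1 = 1
p8 (pos 8,9,10,11,12,13,14,15,24,25,26,27,28,29,30,31): XOR of data positions = 1⊕1⊕0⊕1⊕1⊕0⊕1⊕1⊕0⊕1⊕1⊕1⊕1⊕1⊕1 = 0
p16 (pos 16,17,18,19,20,21,22,23,24,25,26,27,28,29,30,31): XOR of data positions = 0⊕1⊕0⊕0⊕1⊕1⊕1⊕1⊕0⊕1⊕1⊕1⊕1⊕1⊕1 = 1
Codeword: 0101111011011011010011110111111

0101111011011011010011110111111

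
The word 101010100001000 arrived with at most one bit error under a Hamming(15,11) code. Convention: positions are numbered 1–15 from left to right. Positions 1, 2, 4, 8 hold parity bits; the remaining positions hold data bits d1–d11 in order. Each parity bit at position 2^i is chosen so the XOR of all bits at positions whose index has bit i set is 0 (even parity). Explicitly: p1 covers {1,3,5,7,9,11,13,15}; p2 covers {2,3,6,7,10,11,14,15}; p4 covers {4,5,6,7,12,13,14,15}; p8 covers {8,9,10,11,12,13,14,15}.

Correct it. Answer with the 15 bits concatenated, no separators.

101010100000000

s1 (pos 1,3,5,7,9,11,13,15): 1⊕1⊕1⊕1⊕0⊕0⊕0⊕0 = 0
s2 (pos 2,3,6,7,10,11,14,15): 0⊕1⊕0⊕1⊕0⊕0⊕0⊕0 = 0
s4 (pos 4,5,6,7,12,13,14,15): 0⊕1⊕0⊕1⊕1⊕0⊕0⊕0 = 1
s8 (pos 8,9,10,11,12,13,14,15): 0⊕0⊕0⊕0⊕1⊕0⊕0⊕0 = 1
Syndrome s8…s1 = 1100 → error at position 12.
Flip position 12: 101010100001000 → 101010100000000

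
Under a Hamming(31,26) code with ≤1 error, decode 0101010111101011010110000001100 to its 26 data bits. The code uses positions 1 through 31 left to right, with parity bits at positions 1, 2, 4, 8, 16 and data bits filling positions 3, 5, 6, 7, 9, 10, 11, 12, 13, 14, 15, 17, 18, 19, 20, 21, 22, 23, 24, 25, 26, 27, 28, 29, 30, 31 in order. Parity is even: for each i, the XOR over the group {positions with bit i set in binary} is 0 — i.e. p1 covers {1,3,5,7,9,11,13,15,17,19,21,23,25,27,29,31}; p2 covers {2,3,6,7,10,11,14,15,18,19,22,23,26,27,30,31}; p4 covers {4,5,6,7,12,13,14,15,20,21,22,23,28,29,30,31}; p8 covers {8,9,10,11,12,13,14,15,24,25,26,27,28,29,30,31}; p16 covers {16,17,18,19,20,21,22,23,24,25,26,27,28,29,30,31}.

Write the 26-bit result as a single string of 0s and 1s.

s1 (pos 1,3,5,7,9,11,13,15,17,19,21,23,25,27,29,31): 0⊕0⊕0⊕0⊕1⊕1⊕1⊕1⊕0⊕0⊕1⊕0⊕0⊕0⊕1⊕0 = 0
s2 (pos 2,3,6,7,10,11,14,15,18,19,22,23,26,27,30,31): 1⊕0⊕1⊕0⊕1⊕1⊕0⊕1⊕1⊕0⊕0⊕0⊕0⊕0⊕0⊕0 = 0
s4 (pos 4,5,6,7,12,13,14,15,20,21,22,23,28,29,30,31): 1⊕0⊕1⊕0⊕0⊕1⊕0⊕1⊕1⊕1⊕0⊕0⊕1⊕1⊕0⊕0 = 0
s8 (pos 8,9,10,11,12,13,14,15,24,25,26,27,28,29,30,31): 1⊕1⊕1⊕1⊕0⊕1⊕0⊕1⊕0⊕0⊕0⊕0⊕1⊕1⊕0⊕0 = 0
s16 (pos 16,17,18,19,20,21,22,23,24,25,26,27,28,29,30,31): 1⊕0⊕1⊕0⊕1⊕1⊕0⊕0⊕0⊕0⊕0⊕0⊕1⊕1⊕0⊕0 = 0
Syndrome s16…s1 = 00000 → no error.
Read data bits from positions 3,5,6,7,9,10,11,12,13,14,15,17,18,19,20,21,22,23,24,25,26,27,28,29,30,31: 00101110101010110000001100

00101110101010110000001100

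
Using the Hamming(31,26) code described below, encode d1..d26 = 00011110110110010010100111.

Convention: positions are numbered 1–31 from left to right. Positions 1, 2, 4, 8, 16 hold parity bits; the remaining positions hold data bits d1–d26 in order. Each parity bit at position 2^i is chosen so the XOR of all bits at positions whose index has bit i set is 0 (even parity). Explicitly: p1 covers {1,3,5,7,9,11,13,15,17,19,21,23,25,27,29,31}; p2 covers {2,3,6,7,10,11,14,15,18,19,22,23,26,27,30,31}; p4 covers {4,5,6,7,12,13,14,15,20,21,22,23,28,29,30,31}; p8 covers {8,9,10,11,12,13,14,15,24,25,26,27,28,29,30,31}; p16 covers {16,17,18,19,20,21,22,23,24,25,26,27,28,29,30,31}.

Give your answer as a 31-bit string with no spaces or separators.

Place data at non-parity positions: p1 p2 0 p4 0 0 1 p8 1 1 1 0 1 1 0 p16 1 1 0 0 1 0 0 1 0 1 0 0 1 1 1
p1 (pos 1,3,5,7,9,11,13,15,17,19,21,23,25,27,29,31): XOR of data positions = 0⊕0⊕1⊕1⊕1⊕1⊕0⊕1⊕0⊕1⊕0⊕0⊕0⊕1⊕1 = 0
p2 (pos 2,3,6,7,10,11,14,15,18,19,22,23,26,27,30,31): XOR of data positions = 0⊕0⊕1⊕1⊕1⊕1⊕0⊕1⊕0⊕0⊕0⊕1⊕0⊕1⊕1 = 0
p4 (pos 4,5,6,7,12,13,14,15,20,21,22,23,28,29,30,31): XOR of data positions = 0⊕0⊕1⊕0⊕1⊕1⊕0⊕0⊕1⊕0⊕0⊕0⊕1⊕1⊕1 = 1
p8 (pos 8,9,10,11,12,13,14,15,24,25,26,27,28,29,30,31): XOR of data positions = 1⊕1⊕1⊕0⊕1⊕1⊕0⊕1⊕0⊕1⊕0⊕0⊕1⊕1⊕1 = 0
p16 (pos 16,17,18,19,20,21,22,23,24,25,26,27,28,29,30,31): XOR of data positions = 1⊕1⊕0⊕0⊕1⊕0⊕0⊕1⊕0⊕1⊕0⊕0⊕1⊕1⊕1 = 0
Codeword: 0001001011101100110010010100111

0001001011101100110010010100111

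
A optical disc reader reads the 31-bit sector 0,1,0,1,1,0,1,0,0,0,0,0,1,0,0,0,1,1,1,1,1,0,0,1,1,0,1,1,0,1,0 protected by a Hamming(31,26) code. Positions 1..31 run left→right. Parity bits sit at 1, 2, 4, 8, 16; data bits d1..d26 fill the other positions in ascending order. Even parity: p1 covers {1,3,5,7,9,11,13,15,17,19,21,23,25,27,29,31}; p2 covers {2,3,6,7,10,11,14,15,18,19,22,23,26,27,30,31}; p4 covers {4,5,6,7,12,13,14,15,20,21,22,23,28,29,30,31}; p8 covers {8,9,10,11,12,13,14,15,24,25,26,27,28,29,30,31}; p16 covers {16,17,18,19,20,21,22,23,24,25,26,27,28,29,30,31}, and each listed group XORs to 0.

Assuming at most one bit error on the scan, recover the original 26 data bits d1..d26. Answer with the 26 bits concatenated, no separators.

s1 (pos 1,3,5,7,9,11,13,15,17,19,21,23,25,27,29,31): 0⊕0⊕1⊕1⊕0⊕0⊕1⊕0⊕1⊕1⊕1⊕0⊕1⊕1⊕0⊕0 = 0
s2 (pos 2,3,6,7,10,11,14,15,18,19,22,23,26,27,30,31): 1⊕0⊕0⊕1⊕0⊕0⊕0⊕0⊕1⊕1⊕0⊕0⊕0⊕1⊕1⊕0 = 0
s4 (pos 4,5,6,7,12,13,14,15,20,21,22,23,28,29,30,31): 1⊕1⊕0⊕1⊕0⊕1⊕0⊕0⊕1⊕1⊕0⊕0⊕1⊕0⊕1⊕0 = 0
s8 (pos 8,9,10,11,12,13,14,15,24,25,26,27,28,29,30,31): 0⊕0⊕0⊕0⊕0⊕1⊕0⊕0⊕1⊕1⊕0⊕1⊕1⊕0⊕1⊕0 = 0
s16 (pos 16,17,18,19,20,21,22,23,24,25,26,27,28,29,30,31): 0⊕1⊕1⊕1⊕1⊕1⊕0⊕0⊕1⊕1⊕0⊕1⊕1⊕0⊕1⊕0 = 0
Syndrome s16…s1 = 00000 → no error.
Read data bits from positions 3,5,6,7,9,10,11,12,13,14,15,17,18,19,20,21,22,23,24,25,26,27,28,29,30,31: 01010000100111110011011010

01010000100111110011011010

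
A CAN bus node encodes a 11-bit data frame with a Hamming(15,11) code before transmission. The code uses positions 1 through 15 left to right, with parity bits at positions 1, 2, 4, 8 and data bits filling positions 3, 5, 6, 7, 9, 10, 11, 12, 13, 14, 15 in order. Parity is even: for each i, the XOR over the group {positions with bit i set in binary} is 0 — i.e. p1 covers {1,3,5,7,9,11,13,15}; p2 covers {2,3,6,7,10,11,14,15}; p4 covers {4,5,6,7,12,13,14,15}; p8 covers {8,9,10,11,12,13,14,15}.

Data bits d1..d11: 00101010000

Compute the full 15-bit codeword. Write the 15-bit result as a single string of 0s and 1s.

Place data at non-parity positions: p1 p2 0 p4 0 1 0 p8 1 0 1 0 0 0 0
p1 (pos 1,3,5,7,9,11,13,15): XOR of data positions = 0⊕0⊕0⊕1⊕1⊕0⊕0 = 0
p2 (pos 2,3,6,7,10,11,14,15): XOR of data positions = 0⊕1⊕0⊕0⊕1⊕0⊕0 = 0
p4 (pos 4,5,6,7,12,13,14,15): XOR of data positions = 0⊕1⊕0⊕0⊕0⊕0⊕0 = 1
p8 (pos 8,9,10,11,12,13,14,15): XOR of data positions = 1⊕0⊕1⊕0⊕0⊕0⊕0 = 0
Codeword: 000101001010000

000101001010000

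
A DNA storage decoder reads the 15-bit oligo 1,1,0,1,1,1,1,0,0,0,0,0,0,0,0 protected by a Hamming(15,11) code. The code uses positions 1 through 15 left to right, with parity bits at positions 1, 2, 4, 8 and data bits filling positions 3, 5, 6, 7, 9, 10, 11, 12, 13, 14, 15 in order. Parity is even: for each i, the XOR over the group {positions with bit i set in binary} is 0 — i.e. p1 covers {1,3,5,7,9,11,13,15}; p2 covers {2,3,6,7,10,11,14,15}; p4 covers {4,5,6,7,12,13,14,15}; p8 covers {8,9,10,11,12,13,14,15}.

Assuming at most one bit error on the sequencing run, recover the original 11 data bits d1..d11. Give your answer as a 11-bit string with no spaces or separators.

11110000000

s1 (pos 1,3,5,7,9,11,13,15): 1⊕0⊕1⊕1⊕0⊕0⊕0⊕0 = 1
s2 (pos 2,3,6,7,10,11,14,15): 1⊕0⊕1⊕1⊕0⊕0⊕0⊕0 = 1
s4 (pos 4,5,6,7,12,13,14,15): 1⊕1⊕1⊕1⊕0⊕0⊕0⊕0 = 0
s8 (pos 8,9,10,11,12,13,14,15): 0⊕0⊕0⊕0⊕0⊕0⊕0⊕0 = 0
Syndrome s8…s1 = 0011 → error at position 3.
Flip position 3: 110111100000000 → 111111100000000
Read data bits from positions 3,5,6,7,9,10,11,12,13,14,15: 11110000000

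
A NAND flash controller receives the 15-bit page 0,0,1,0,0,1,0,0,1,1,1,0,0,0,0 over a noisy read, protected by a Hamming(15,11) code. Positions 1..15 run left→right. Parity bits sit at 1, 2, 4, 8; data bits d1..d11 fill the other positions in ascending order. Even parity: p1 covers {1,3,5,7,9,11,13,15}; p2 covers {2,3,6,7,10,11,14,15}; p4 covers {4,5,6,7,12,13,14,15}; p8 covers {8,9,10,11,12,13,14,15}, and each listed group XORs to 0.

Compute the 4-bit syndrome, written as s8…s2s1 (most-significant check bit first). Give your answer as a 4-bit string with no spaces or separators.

s1 (pos 1,3,5,7,9,11,13,15): 0⊕1⊕0⊕0⊕1⊕1⊕0⊕0 = 1
s2 (pos 2,3,6,7,10,11,14,15): 0⊕1⊕1⊕0⊕1⊕1⊕0⊕0 = 0
s4 (pos 4,5,6,7,12,13,14,15): 0⊕0⊕1⊕0⊕0⊕0⊕0⊕0 = 1
s8 (pos 8,9,10,11,12,13,14,15): 0⊕1⊕1⊕1⊕0⊕0⊕0⊕0 = 1
Syndrome s8…s1 = 1101 → error at position 13.

1101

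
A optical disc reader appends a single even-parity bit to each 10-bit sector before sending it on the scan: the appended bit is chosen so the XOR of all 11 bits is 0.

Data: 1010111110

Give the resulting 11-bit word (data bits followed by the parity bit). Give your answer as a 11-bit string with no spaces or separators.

10101111101

XOR of the 10 data bits: 1⊕0⊕1⊕0⊕1⊕1⊕1⊕1⊕1⊕0 = 1
Parity bit = 1 (so all 11 bits XOR to 0).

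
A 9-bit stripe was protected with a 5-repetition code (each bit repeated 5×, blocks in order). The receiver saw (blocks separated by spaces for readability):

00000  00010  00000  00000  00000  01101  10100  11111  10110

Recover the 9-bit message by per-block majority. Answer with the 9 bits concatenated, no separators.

Block 1 (00000): 0 ones → 0
Block 2 (00010): 1 one → 0
Block 3 (00000): 0 ones → 0
Block 4 (00000): 0 ones → 0
Block 5 (00000): 0 ones → 0
Block 6 (01101): 3 ones → 1
Block 7 (10100): 2 ones → 0
Block 8 (11111): 5 ones → 1
Block 9 (10110): 3 ones → 1

000001011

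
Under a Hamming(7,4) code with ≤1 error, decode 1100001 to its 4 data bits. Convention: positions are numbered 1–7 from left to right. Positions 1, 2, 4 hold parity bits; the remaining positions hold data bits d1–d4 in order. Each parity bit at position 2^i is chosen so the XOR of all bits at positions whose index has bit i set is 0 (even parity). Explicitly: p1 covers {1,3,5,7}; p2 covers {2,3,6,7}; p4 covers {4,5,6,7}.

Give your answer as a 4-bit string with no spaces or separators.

s1 (pos 1,3,5,7): 1⊕0⊕0⊕1 = 0
s2 (pos 2,3,6,7): 1⊕0⊕0⊕1 = 0
s4 (pos 4,5,6,7): 0⊕0⊕0⊕1 = 1
Syndrome s4…s1 = 100 → error at position 4.
Flip position 4: 1100001 → 1101001
Read data bits from positions 3,5,6,7: 0001

0001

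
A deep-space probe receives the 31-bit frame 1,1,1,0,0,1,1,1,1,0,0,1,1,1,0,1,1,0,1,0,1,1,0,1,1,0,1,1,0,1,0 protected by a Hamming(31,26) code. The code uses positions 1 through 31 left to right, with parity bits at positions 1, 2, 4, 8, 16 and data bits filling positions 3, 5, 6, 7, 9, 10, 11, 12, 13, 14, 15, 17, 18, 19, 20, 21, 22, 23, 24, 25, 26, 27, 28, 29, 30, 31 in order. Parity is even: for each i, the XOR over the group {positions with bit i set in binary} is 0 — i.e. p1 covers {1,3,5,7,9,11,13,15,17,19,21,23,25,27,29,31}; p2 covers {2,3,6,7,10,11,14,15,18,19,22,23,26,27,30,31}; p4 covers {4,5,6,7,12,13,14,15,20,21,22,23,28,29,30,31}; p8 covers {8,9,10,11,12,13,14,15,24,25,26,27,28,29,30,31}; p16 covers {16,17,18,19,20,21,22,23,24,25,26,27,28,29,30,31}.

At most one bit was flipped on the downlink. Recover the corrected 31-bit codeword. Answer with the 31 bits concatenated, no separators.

s1 (pos 1,3,5,7,9,11,13,15,17,19,21,23,25,27,29,31): 1⊕1⊕0⊕1⊕1⊕0⊕1⊕0⊕1⊕1⊕1⊕0⊕1⊕1⊕0⊕0 = 0
s2 (pos 2,3,6,7,10,11,14,15,18,19,22,23,26,27,30,31): 1⊕1⊕1⊕1⊕0⊕0⊕1⊕0⊕0⊕1⊕1⊕0⊕0⊕1⊕1⊕0 = 1
s4 (pos 4,5,6,7,12,13,14,15,20,21,22,23,28,29,30,31): 0⊕0⊕1⊕1⊕1⊕1⊕1⊕0⊕0⊕1⊕1⊕0⊕1⊕0⊕1⊕0 = 1
s8 (pos 8,9,10,11,12,13,14,15,24,25,26,27,28,29,30,31): 1⊕1⊕0⊕0⊕1⊕1⊕1⊕0⊕1⊕1⊕0⊕1⊕1⊕0⊕1⊕0 = 0
s16 (pos 16,17,18,19,20,21,22,23,24,25,26,27,28,29,30,31): 1⊕1⊕0⊕1⊕0⊕1⊕1⊕0⊕1⊕1⊕0⊕1⊕1⊕0⊕1⊕0 = 0
Syndrome s16…s1 = 00110 → error at position 6.
Flip position 6: 1110011110011101101011011011010 → 1110001110011101101011011011010

1110001110011101101011011011010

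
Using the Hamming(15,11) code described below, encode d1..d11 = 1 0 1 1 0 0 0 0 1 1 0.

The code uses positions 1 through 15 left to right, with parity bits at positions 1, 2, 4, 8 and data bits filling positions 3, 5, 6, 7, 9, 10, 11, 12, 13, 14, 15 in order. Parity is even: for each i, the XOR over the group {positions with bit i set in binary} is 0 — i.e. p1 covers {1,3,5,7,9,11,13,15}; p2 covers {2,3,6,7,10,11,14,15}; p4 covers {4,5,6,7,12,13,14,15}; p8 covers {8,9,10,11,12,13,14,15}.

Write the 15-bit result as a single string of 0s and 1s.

101001100000110

Place data at non-parity positions: p1 p2 1 p4 0 1 1 p8 0 0 0 0 1 1 0
p1 (pos 1,3,5,7,9,11,13,15): XOR of data positions = 1⊕0⊕1⊕0⊕0⊕1⊕0 = 1
p2 (pos 2,3,6,7,10,11,14,15): XOR of data positions = 1⊕1⊕1⊕0⊕0⊕1⊕0 = 0
p4 (pos 4,5,6,7,12,13,14,15): XOR of data positions = 0⊕1⊕1⊕0⊕1⊕1⊕0 = 0
p8 (pos 8,9,10,11,12,13,14,15): XOR of data positions = 0⊕0⊕0⊕0⊕1⊕1⊕0 = 0
Codeword: 101001100000110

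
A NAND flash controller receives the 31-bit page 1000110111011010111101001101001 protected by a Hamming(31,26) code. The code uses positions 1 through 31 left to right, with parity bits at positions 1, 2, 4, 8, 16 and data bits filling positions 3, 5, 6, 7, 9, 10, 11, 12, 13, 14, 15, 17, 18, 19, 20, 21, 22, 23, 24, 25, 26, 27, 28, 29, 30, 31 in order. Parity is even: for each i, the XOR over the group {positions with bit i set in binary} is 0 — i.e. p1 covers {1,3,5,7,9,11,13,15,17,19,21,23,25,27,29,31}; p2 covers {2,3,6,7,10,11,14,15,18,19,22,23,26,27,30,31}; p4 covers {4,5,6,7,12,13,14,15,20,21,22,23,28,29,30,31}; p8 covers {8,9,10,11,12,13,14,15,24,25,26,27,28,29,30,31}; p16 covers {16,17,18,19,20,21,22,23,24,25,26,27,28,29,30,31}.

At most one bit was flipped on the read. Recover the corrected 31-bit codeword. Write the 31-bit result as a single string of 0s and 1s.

1000110111011010111111001101001

s1 (pos 1,3,5,7,9,11,13,15,17,19,21,23,25,27,29,31): 1⊕0⊕1⊕0⊕1⊕0⊕1⊕1⊕1⊕1⊕0⊕0⊕1⊕0⊕0⊕1 = 1
s2 (pos 2,3,6,7,10,11,14,15,18,19,22,23,26,27,30,31): 0⊕0⊕1⊕0⊕1⊕0⊕0⊕1⊕1⊕1⊕1⊕0⊕1⊕0⊕0⊕1 = 0
s4 (pos 4,5,6,7,12,13,14,15,20,21,22,23,28,29,30,31): 0⊕1⊕1⊕0⊕1⊕1⊕0⊕1⊕1⊕0⊕1⊕0⊕1⊕0⊕0⊕1 = 1
s8 (pos 8,9,10,11,12,13,14,15,24,25,26,27,28,29,30,31): 1⊕1⊕1⊕0⊕1⊕1⊕0⊕1⊕0⊕1⊕1⊕0⊕1⊕0⊕0⊕1 = 0
s16 (pos 16,17,18,19,20,21,22,23,24,25,26,27,28,29,30,31): 0⊕1⊕1⊕1⊕1⊕0⊕1⊕0⊕0⊕1⊕1⊕0⊕1⊕0⊕0⊕1 = 1
Syndrome s16…s1 = 10101 → error at position 21.
Flip position 21: 1000110111011010111101001101001 → 1000110111011010111111001101001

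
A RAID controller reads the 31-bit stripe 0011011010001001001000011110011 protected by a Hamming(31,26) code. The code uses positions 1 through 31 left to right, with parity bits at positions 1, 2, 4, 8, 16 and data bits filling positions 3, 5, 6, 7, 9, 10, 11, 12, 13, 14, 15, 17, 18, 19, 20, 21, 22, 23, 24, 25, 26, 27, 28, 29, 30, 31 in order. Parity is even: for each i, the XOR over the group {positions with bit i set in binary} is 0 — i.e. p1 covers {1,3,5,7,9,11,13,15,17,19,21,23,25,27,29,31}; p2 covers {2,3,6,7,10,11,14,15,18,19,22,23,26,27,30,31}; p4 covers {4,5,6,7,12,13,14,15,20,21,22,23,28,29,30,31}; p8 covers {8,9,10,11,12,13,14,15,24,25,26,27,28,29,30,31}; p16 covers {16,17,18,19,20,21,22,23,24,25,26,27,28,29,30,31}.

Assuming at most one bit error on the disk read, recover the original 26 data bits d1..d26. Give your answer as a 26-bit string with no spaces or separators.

10111000100001000011110011

s1 (pos 1,3,5,7,9,11,13,15,17,19,21,23,25,27,29,31): 0⊕1⊕0⊕1⊕1⊕0⊕1⊕0⊕0⊕1⊕0⊕0⊕1⊕1⊕0⊕1 = 0
s2 (pos 2,3,6,7,10,11,14,15,18,19,22,23,26,27,30,31): 0⊕1⊕1⊕1⊕0⊕0⊕0⊕0⊕0⊕1⊕0⊕0⊕1⊕1⊕1⊕1 = 0
s4 (pos 4,5,6,7,12,13,14,15,20,21,22,23,28,29,30,31): 1⊕0⊕1⊕1⊕0⊕1⊕0⊕0⊕0⊕0⊕0⊕0⊕0⊕0⊕1⊕1 = 0
s8 (pos 8,9,10,11,12,13,14,15,24,25,26,27,28,29,30,31): 0⊕1⊕0⊕0⊕0⊕1⊕0⊕0⊕1⊕1⊕1⊕1⊕0⊕0⊕1⊕1 = 0
s16 (pos 16,17,18,19,20,21,22,23,24,25,26,27,28,29,30,31): 1⊕0⊕0⊕1⊕0⊕0⊕0⊕0⊕1⊕1⊕1⊕1⊕0⊕0⊕1⊕1 = 0
Syndrome s16…s1 = 00000 → no error.
Read data bits from positions 3,5,6,7,9,10,11,12,13,14,15,17,18,19,20,21,22,23,24,25,26,27,28,29,30,31: 10111000100001000011110011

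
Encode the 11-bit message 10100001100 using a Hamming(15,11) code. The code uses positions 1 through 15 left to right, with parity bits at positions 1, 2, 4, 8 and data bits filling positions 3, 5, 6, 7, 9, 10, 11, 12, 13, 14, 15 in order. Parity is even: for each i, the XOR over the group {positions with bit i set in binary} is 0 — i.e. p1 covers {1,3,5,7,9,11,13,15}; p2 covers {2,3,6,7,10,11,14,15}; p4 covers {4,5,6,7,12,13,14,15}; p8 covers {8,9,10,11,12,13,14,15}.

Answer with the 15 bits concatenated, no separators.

001101000001100

Place data at non-parity positions: p1 p2 1 p4 0 1 0 p8 0 0 0 1 1 0 0
p1 (pos 1,3,5,7,9,11,13,15): XOR of data positions = 1⊕0⊕0⊕0⊕0⊕1⊕0 = 0
p2 (pos 2,3,6,7,10,11,14,15): XOR of data positions = 1⊕1⊕0⊕0⊕0⊕0⊕0 = 0
p4 (pos 4,5,6,7,12,13,14,15): XOR of data positions = 0⊕1⊕0⊕1⊕1⊕0⊕0 = 1
p8 (pos 8,9,10,11,12,13,14,15): XOR of data positions = 0⊕0⊕0⊕1⊕1⊕0⊕0 = 0
Codeword: 001101000001100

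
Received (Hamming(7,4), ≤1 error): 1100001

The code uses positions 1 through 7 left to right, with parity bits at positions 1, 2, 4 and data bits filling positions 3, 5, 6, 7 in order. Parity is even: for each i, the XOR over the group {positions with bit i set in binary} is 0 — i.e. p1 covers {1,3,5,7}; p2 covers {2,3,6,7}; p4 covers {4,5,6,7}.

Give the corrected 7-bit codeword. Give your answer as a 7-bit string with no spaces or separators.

1101001

s1 (pos 1,3,5,7): 1⊕0⊕0⊕1 = 0
s2 (pos 2,3,6,7): 1⊕0⊕0⊕1 = 0
s4 (pos 4,5,6,7): 0⊕0⊕0⊕1 = 1
Syndrome s4…s1 = 100 → error at position 4.
Flip position 4: 1100001 → 1101001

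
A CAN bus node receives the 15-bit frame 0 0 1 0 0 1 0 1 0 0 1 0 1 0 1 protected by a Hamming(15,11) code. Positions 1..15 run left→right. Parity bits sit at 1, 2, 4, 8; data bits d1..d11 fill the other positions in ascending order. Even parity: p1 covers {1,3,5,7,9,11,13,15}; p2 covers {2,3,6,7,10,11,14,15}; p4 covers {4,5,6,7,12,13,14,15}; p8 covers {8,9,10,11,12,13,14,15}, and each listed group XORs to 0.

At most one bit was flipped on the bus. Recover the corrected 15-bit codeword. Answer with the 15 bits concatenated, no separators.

s1 (pos 1,3,5,7,9,11,13,15): 0⊕1⊕0⊕0⊕0⊕1⊕1⊕1 = 0
s2 (pos 2,3,6,7,10,11,14,15): 0⊕1⊕1⊕0⊕0⊕1⊕0⊕1 = 0
s4 (pos 4,5,6,7,12,13,14,15): 0⊕0⊕1⊕0⊕0⊕1⊕0⊕1 = 1
s8 (pos 8,9,10,11,12,13,14,15): 1⊕0⊕0⊕1⊕0⊕1⊕0⊕1 = 0
Syndrome s8…s1 = 0100 → error at position 4.
Flip position 4: 001001010010101 → 001101010010101

001101010010101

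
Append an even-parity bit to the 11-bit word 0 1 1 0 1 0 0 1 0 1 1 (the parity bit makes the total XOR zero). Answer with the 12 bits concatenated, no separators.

XOR of the 11 data bits: 0⊕1⊕1⊕0⊕1⊕0⊕0⊕1⊕0⊕1⊕1 = 0
Parity bit = 0 (so all 12 bits XOR to 0).

011010010110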